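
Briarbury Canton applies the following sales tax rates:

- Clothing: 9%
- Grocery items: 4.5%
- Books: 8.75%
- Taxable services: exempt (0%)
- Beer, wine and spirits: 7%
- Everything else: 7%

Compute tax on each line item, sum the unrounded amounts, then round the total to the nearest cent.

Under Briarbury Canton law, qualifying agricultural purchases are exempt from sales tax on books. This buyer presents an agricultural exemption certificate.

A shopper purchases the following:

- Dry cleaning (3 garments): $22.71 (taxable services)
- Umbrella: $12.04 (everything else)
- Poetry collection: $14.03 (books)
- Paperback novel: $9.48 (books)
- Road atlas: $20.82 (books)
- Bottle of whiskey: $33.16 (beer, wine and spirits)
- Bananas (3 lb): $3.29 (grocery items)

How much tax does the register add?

$3.31

Dry cleaning (3 garments) $22.71: taxable services → 0% → $0.00
Umbrella $12.04: everything else → 7% → $0.8428
Poetry collection $14.03: books, buyer-exempt → 0% → $0.00
Paperback novel $9.48: books, buyer-exempt → 0% → $0.00
Road atlas $20.82: books, buyer-exempt → 0% → $0.00
Bottle of whiskey $33.16: beer, wine and spirits → 7% → $2.3212
Bananas (3 lb) $3.29: grocery items → 4.5% → $0.14805
Unrounded tax sum = $3.31205 → $3.31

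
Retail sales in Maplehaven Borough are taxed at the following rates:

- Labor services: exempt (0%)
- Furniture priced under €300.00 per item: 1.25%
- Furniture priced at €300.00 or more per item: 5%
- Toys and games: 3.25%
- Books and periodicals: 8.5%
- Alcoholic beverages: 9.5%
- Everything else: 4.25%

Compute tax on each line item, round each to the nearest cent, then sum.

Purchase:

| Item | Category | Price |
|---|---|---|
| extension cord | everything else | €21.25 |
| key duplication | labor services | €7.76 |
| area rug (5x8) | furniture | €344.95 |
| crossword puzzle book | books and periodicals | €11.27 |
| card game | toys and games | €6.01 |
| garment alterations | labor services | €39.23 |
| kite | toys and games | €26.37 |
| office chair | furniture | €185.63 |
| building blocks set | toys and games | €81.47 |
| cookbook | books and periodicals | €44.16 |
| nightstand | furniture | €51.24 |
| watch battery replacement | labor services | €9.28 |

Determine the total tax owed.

Extension cord €21.25: everything else → 4.25% → €0.90
Key duplication €7.76: labor services → 0% → €0.00
Area rug (5x8) €344.95: furniture, €300.00 or more → 5% → €17.25
Crossword puzzle book €11.27: books and periodicals → 8.5% → €0.96
Card game €6.01: toys and games → 3.25% → €0.20
Garment alterations €39.23: labor services → 0% → €0.00
Kite €26.37: toys and games → 3.25% → €0.86
Office chair €185.63: furniture, under €300.00 → 1.25% → €2.32
Building blocks set €81.47: toys and games → 3.25% → €2.65
Cookbook €44.16: books and periodicals → 8.5% → €3.75
Nightstand €51.24: furniture, under €300.00 → 1.25% → €0.64
Watch battery replacement €9.28: labor services → 0% → €0.00
Total tax = €0.90 + €17.25 + €0.96 + €0.20 + €0.86 + €2.32 + €2.65 + €3.75 + €0.64 = €29.53

€29.53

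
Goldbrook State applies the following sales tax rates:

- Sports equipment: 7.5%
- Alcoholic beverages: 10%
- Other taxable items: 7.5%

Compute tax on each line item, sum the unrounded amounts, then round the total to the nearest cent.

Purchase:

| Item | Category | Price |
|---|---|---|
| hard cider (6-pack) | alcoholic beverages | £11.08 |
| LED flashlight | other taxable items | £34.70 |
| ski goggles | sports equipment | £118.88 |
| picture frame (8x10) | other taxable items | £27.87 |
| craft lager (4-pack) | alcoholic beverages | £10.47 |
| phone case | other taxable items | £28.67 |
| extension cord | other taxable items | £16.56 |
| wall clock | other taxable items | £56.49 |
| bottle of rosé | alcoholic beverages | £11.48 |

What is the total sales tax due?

Hard cider (6-pack) £11.08: alcoholic beverages → 10% → £1.108
LED flashlight £34.70: other taxable items → 7.5% → £2.6025
Ski goggles £118.88: sports equipment → 7.5% → £8.916
Picture frame (8x10) £27.87: other taxable items → 7.5% → £2.09025
Craft lager (4-pack) £10.47: alcoholic beverages → 10% → £1.047
Phone case £28.67: other taxable items → 7.5% → £2.15025
Extension cord £16.56: other taxable items → 7.5% → £1.242
Wall clock £56.49: other taxable items → 7.5% → £4.23675
Bottle of rosé £11.48: alcoholic beverages → 10% → £1.148
Unrounded tax sum = £24.54075 → £24.54

£24.54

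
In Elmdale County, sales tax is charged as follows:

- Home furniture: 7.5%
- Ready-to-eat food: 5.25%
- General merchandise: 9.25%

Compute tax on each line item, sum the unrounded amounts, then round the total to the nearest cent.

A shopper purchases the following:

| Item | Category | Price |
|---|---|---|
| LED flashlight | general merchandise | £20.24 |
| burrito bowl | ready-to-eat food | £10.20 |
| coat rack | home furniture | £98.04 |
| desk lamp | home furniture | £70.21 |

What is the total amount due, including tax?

LED flashlight £20.24: general merchandise → 9.25% → £1.8722
Burrito bowl £10.20: ready-to-eat food → 5.25% → £0.5355
Coat rack £98.04: home furniture → 7.5% → £7.353
Desk lamp £70.21: home furniture → 7.5% → £5.26575
Subtotal = £198.69; unrounded tax = £15.02645 → £15.03; total due = £213.72

£213.72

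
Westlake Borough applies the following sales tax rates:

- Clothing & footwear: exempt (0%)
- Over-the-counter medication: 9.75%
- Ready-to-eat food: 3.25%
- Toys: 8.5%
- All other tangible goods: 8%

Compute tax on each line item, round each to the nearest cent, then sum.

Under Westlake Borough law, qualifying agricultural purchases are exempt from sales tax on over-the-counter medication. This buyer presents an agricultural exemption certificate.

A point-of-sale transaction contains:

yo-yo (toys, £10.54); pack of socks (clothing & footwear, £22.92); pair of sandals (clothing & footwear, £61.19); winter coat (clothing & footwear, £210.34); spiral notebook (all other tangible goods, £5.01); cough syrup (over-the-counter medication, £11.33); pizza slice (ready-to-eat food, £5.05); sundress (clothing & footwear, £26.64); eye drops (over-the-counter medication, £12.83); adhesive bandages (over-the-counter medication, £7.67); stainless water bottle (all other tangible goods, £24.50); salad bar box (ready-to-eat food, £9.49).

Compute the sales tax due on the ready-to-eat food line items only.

Pizza slice £5.05: ready-to-eat food → 3.25% → £0.16
Salad bar box £9.49: ready-to-eat food → 3.25% → £0.31
Tax on ready-to-eat food = £0.16 + £0.31 = £0.47

£0.47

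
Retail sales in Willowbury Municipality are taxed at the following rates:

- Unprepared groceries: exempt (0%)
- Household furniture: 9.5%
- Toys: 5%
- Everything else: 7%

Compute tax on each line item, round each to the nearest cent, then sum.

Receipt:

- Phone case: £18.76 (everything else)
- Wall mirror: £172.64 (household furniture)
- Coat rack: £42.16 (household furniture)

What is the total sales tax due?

Phone case £18.76: everything else → 7% → £1.31
Wall mirror £172.64: household furniture → 9.5% → £16.40
Coat rack £42.16: household furniture → 9.5% → £4.01
Total tax = £1.31 + £16.40 + £4.01 = £21.72

£21.72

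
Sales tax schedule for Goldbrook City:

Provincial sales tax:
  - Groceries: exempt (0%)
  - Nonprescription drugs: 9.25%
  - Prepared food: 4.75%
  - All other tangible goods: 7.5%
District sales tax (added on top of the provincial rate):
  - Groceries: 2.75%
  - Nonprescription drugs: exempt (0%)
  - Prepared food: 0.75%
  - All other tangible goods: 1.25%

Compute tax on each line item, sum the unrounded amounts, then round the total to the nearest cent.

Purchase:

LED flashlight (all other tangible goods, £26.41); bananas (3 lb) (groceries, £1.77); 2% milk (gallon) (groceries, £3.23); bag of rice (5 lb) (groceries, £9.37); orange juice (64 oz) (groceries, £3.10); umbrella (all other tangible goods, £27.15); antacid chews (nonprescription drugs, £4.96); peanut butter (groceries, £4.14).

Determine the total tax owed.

£5.74

LED flashlight £26.41: all other tangible goods → 7.5% + 1.25% district = 8.75% → £2.310875
Bananas (3 lb) £1.77: groceries → 0% + 2.75% district = 2.75% → £0.048675
2% milk (gallon) £3.23: groceries → 0% + 2.75% district = 2.75% → £0.088825
Bag of rice (5 lb) £9.37: groceries → 0% + 2.75% district = 2.75% → £0.257675
Orange juice (64 oz) £3.10: groceries → 0% + 2.75% district = 2.75% → £0.08525
Umbrella £27.15: all other tangible goods → 7.5% + 1.25% district = 8.75% → £2.375625
Antacid chews £4.96: nonprescription drugs → 9.25% + 0% district = 9.25% → £0.4588
Peanut butter £4.14: groceries → 0% + 2.75% district = 2.75% → £0.11385
Unrounded tax sum = £5.739575 → £5.74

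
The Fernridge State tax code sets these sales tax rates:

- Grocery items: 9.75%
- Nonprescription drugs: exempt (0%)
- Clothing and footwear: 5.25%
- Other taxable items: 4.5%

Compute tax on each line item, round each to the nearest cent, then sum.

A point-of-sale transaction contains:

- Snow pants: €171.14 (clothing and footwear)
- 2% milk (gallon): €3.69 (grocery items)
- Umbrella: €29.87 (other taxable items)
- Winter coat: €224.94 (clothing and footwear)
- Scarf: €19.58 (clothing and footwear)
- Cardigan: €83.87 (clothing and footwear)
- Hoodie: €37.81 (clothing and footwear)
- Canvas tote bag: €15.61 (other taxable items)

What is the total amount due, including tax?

€617.12

Snow pants €171.14: clothing and footwear → 5.25% → €8.98
2% milk (gallon) €3.69: grocery items → 9.75% → €0.36
Umbrella €29.87: other taxable items → 4.5% → €1.34
Winter coat €224.94: clothing and footwear → 5.25% → €11.81
Scarf €19.58: clothing and footwear → 5.25% → €1.03
Cardigan €83.87: clothing and footwear → 5.25% → €4.40
Hoodie €37.81: clothing and footwear → 5.25% → €1.99
Canvas tote bag €15.61: other taxable items → 4.5% → €0.70
Subtotal = €586.51; tax = €30.61; total due = €617.12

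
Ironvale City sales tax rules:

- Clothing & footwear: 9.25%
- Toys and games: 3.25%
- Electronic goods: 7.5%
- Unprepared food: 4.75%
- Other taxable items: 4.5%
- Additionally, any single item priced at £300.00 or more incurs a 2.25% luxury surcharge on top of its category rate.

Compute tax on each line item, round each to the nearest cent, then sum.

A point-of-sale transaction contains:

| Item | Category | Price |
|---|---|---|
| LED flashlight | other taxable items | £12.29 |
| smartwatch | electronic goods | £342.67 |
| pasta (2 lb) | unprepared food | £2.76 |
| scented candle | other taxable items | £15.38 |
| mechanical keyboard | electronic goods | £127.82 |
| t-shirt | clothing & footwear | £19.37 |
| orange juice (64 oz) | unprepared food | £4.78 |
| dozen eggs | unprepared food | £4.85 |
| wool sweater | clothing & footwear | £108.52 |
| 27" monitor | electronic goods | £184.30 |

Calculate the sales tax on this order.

LED flashlight £12.29: other taxable items → 4.5% → £0.55
Smartwatch £342.67: electronic goods → 7.5% + 2.25% surcharge = 9.75% → £33.41
Pasta (2 lb) £2.76: unprepared food → 4.75% → £0.13
Scented candle £15.38: other taxable items → 4.5% → £0.69
Mechanical keyboard £127.82: electronic goods → 7.5% → £9.59
T-shirt £19.37: clothing & footwear → 9.25% → £1.79
Orange juice (64 oz) £4.78: unprepared food → 4.75% → £0.23
Dozen eggs £4.85: unprepared food → 4.75% → £0.23
Wool sweater £108.52: clothing & footwear → 9.25% → £10.04
27" monitor £184.30: electronic goods → 7.5% → £13.82
Total tax = £0.55 + £33.41 + £0.13 + £0.69 + £9.59 + £1.79 + £0.23 + £0.23 + £10.04 + £13.82 = £70.48

£70.48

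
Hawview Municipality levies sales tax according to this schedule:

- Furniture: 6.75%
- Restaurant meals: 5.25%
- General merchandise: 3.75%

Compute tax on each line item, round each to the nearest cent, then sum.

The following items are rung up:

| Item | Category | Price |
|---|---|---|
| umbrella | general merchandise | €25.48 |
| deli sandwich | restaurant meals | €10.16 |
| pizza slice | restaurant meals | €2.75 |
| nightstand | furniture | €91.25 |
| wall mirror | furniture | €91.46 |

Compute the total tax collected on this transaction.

Umbrella €25.48: general merchandise → 3.75% → €0.96
Deli sandwich €10.16: restaurant meals → 5.25% → €0.53
Pizza slice €2.75: restaurant meals → 5.25% → €0.14
Nightstand €91.25: furniture → 6.75% → €6.16
Wall mirror €91.46: furniture → 6.75% → €6.17
Total tax = €0.96 + €0.53 + €0.14 + €6.16 + €6.17 = €13.96

€13.96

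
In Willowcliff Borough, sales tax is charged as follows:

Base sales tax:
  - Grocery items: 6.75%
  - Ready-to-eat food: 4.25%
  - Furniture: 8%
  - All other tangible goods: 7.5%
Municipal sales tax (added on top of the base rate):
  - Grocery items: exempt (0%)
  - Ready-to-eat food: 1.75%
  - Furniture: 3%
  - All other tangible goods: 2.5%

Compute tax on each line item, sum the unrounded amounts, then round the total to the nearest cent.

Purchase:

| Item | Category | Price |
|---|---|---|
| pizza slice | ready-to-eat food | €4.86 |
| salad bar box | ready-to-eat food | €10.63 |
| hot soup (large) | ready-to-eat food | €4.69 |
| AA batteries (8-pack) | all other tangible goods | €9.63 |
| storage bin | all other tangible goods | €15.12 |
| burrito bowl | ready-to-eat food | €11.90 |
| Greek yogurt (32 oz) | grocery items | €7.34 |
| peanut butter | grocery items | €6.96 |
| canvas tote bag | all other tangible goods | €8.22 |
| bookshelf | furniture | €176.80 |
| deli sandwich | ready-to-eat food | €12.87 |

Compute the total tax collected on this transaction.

Pizza slice €4.86: ready-to-eat food → 4.25% + 1.75% municipal = 6% → €0.2916
Salad bar box €10.63: ready-to-eat food → 4.25% + 1.75% municipal = 6% → €0.6378
Hot soup (large) €4.69: ready-to-eat food → 4.25% + 1.75% municipal = 6% → €0.2814
AA batteries (8-pack) €9.63: all other tangible goods → 7.5% + 2.5% municipal = 10% → €0.963
Storage bin €15.12: all other tangible goods → 7.5% + 2.5% municipal = 10% → €1.512
Burrito bowl €11.90: ready-to-eat food → 4.25% + 1.75% municipal = 6% → €0.714
Greek yogurt (32 oz) €7.34: grocery items → 6.75% + 0% municipal = 6.75% → €0.49545
Peanut butter €6.96: grocery items → 6.75% + 0% municipal = 6.75% → €0.4698
Canvas tote bag €8.22: all other tangible goods → 7.5% + 2.5% municipal = 10% → €0.822
Bookshelf €176.80: furniture → 8% + 3% municipal = 11% → €19.448
Deli sandwich €12.87: ready-to-eat food → 4.25% + 1.75% municipal = 6% → €0.7722
Unrounded tax sum = €26.40725 → €26.41

€26.41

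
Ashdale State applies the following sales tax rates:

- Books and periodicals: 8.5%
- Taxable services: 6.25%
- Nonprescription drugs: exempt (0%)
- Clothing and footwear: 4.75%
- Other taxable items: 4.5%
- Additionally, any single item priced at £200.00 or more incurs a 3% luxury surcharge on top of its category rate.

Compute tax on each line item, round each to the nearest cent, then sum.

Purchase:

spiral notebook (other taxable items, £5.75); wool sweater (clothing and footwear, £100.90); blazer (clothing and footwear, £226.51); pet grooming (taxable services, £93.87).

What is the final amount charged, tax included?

£455.50

Spiral notebook £5.75: other taxable items → 4.5% → £0.26
Wool sweater £100.90: clothing and footwear → 4.75% → £4.79
Blazer £226.51: clothing and footwear → 4.75% + 3% surcharge = 7.75% → £17.55
Pet grooming £93.87: taxable services → 6.25% → £5.87
Subtotal = £427.03; tax = £28.47; total due = £455.50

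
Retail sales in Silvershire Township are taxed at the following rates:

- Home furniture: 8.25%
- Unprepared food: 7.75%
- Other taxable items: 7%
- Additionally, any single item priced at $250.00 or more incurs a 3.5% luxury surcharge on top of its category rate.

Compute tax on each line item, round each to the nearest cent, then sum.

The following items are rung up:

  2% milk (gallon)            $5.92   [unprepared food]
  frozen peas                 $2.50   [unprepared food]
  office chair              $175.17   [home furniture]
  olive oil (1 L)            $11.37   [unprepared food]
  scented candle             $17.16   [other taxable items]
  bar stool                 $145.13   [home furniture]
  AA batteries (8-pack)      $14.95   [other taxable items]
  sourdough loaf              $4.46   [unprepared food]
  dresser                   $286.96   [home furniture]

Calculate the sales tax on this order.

2% milk (gallon) $5.92: unprepared food → 7.75% → $0.46
Frozen peas $2.50: unprepared food → 7.75% → $0.19
Office chair $175.17: home furniture → 8.25% → $14.45
Olive oil (1 L) $11.37: unprepared food → 7.75% → $0.88
Scented candle $17.16: other taxable items → 7% → $1.20
Bar stool $145.13: home furniture → 8.25% → $11.97
AA batteries (8-pack) $14.95: other taxable items → 7% → $1.05
Sourdough loaf $4.46: unprepared food → 7.75% → $0.35
Dresser $286.96: home furniture → 8.25% + 3.5% surcharge = 11.75% → $33.72
Total tax = $0.46 + $0.19 + $14.45 + $0.88 + $1.20 + $11.97 + $1.05 + $0.35 + $33.72 = $64.27

$64.27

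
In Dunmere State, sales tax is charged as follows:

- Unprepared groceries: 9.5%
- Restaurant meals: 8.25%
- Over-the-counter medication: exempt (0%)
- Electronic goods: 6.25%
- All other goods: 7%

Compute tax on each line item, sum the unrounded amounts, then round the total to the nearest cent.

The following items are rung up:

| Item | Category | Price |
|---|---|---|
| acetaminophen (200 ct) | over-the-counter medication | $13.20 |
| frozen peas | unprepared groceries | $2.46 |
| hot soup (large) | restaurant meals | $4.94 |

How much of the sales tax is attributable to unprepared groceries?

Frozen peas $2.46: unprepared groceries → 9.5% → $0.2337
Tax on unprepared groceries: unrounded sum = $0.2337 → $0.23

$0.23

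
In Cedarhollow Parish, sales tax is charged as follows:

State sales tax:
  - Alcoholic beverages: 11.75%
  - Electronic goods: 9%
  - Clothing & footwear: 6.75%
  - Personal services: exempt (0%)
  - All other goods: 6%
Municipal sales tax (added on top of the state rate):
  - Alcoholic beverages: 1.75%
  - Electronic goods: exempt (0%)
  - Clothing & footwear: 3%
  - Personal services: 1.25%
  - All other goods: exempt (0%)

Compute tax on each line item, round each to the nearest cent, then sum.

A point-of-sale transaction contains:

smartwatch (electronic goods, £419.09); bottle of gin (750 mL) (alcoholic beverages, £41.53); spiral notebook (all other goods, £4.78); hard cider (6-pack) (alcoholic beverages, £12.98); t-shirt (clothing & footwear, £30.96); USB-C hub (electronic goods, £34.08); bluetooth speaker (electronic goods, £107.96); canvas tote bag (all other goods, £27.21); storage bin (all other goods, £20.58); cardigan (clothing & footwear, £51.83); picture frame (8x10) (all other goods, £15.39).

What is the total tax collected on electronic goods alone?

Smartwatch £419.09: electronic goods → 9% + 0% municipal = 9% → £37.72
USB-C hub £34.08: electronic goods → 9% + 0% municipal = 9% → £3.07
Bluetooth speaker £107.96: electronic goods → 9% + 0% municipal = 9% → £9.72
Tax on electronic goods = £37.72 + £3.07 + £9.72 = £50.51

£50.51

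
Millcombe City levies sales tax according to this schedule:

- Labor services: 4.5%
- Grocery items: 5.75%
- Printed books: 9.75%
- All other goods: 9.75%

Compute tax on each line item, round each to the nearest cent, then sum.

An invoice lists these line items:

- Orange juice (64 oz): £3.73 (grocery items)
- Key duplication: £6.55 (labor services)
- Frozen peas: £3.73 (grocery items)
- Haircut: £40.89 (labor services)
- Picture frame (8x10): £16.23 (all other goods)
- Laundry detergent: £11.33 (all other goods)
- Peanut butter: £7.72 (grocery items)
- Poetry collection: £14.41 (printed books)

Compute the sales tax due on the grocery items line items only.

£0.86

Orange juice (64 oz) £3.73: grocery items → 5.75% → £0.21
Frozen peas £3.73: grocery items → 5.75% → £0.21
Peanut butter £7.72: grocery items → 5.75% → £0.44
Tax on grocery items = £0.21 + £0.21 + £0.44 = £0.86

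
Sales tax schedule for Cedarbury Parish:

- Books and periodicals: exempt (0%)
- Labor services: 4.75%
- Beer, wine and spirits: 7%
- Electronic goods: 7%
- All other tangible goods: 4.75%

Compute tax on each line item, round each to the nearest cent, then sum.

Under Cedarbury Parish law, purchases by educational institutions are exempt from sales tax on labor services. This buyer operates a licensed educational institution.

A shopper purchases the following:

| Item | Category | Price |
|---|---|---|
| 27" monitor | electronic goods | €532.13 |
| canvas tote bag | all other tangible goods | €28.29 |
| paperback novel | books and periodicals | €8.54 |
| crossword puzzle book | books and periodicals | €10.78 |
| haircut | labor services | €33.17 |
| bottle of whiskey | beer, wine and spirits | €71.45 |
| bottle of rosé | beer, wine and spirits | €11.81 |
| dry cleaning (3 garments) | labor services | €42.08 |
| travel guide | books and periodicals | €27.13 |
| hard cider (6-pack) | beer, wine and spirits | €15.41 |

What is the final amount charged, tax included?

€826.29

27" monitor €532.13: electronic goods → 7% → €37.25
Canvas tote bag €28.29: all other tangible goods → 4.75% → €1.34
Paperback novel €8.54: books and periodicals → 0% → €0.00
Crossword puzzle book €10.78: books and periodicals → 0% → €0.00
Haircut €33.17: labor services, buyer-exempt → 0% → €0.00
Bottle of whiskey €71.45: beer, wine and spirits → 7% → €5.00
Bottle of rosé €11.81: beer, wine and spirits → 7% → €0.83
Dry cleaning (3 garments) €42.08: labor services, buyer-exempt → 0% → €0.00
Travel guide €27.13: books and periodicals → 0% → €0.00
Hard cider (6-pack) €15.41: beer, wine and spirits → 7% → €1.08
Subtotal = €780.79; tax = €45.50; total due = €826.29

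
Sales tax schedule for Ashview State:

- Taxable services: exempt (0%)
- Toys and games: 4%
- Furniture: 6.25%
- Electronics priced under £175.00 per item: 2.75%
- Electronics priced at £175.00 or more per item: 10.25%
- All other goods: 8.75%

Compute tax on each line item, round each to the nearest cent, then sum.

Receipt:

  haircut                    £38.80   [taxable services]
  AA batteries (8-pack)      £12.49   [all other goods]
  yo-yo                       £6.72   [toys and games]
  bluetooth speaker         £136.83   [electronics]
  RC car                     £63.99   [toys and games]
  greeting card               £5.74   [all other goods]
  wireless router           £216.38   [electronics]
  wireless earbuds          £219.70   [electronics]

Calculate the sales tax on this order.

£52.88

Haircut £38.80: taxable services → 0% → £0.00
AA batteries (8-pack) £12.49: all other goods → 8.75% → £1.09
Yo-yo £6.72: toys and games → 4% → £0.27
Bluetooth speaker £136.83: electronics, under £175.00 → 2.75% → £3.76
RC car £63.99: toys and games → 4% → £2.56
Greeting card £5.74: all other goods → 8.75% → £0.50
Wireless router £216.38: electronics, £175.00 or more → 10.25% → £22.18
Wireless earbuds £219.70: electronics, £175.00 or more → 10.25% → £22.52
Total tax = £1.09 + £0.27 + £3.76 + £2.56 + £0.50 + £22.18 + £22.52 = £52.88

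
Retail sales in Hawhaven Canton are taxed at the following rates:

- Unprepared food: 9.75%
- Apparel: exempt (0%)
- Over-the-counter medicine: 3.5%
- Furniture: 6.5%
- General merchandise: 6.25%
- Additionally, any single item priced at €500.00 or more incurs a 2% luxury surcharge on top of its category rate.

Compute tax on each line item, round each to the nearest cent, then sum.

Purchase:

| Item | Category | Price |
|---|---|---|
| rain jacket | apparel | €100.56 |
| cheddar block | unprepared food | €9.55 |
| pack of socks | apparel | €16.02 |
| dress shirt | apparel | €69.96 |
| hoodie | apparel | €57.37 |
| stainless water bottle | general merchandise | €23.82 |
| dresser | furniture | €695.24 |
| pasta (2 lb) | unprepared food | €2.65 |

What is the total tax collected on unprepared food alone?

Cheddar block €9.55: unprepared food → 9.75% → €0.93
Pasta (2 lb) €2.65: unprepared food → 9.75% → €0.26
Tax on unprepared food = €0.93 + €0.26 = €1.19

€1.19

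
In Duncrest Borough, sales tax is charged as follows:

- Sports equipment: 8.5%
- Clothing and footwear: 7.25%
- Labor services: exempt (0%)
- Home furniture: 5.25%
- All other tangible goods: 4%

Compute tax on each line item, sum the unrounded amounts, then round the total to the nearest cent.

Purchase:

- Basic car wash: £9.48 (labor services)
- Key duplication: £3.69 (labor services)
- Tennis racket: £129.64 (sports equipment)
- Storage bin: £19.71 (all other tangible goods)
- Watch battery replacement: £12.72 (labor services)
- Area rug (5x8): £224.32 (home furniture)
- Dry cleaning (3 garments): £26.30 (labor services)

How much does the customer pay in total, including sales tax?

£449.44

Basic car wash £9.48: labor services → 0% → £0.00
Key duplication £3.69: labor services → 0% → £0.00
Tennis racket £129.64: sports equipment → 8.5% → £11.0194
Storage bin £19.71: all other tangible goods → 4% → £0.7884
Watch battery replacement £12.72: labor services → 0% → £0.00
Area rug (5x8) £224.32: home furniture → 5.25% → £11.7768
Dry cleaning (3 garments) £26.30: labor services → 0% → £0.00
Subtotal = £425.86; unrounded tax = £23.5846 → £23.58; total due = £449.44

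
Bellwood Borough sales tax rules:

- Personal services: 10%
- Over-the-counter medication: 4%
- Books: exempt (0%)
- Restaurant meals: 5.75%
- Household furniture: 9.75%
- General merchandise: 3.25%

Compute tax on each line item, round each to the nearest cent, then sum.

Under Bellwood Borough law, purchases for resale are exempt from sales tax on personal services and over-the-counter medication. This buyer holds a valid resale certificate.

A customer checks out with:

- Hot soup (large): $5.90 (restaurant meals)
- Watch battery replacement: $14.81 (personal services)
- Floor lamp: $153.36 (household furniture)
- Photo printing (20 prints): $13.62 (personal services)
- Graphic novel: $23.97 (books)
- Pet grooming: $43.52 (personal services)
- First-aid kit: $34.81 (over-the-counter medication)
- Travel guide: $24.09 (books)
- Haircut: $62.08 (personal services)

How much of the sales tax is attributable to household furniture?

$14.95

Floor lamp $153.36: household furniture → 9.75% → $14.95
Tax on household furniture = $14.95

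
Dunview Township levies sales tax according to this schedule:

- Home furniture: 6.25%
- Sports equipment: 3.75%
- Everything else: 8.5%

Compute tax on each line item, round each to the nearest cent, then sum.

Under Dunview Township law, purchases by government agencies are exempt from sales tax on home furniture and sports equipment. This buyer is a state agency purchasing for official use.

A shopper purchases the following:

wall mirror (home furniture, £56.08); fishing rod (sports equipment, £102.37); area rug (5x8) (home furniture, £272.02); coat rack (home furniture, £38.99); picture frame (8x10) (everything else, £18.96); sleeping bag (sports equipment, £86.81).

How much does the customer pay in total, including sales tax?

Wall mirror £56.08: home furniture, buyer-exempt → 0% → £0.00
Fishing rod £102.37: sports equipment, buyer-exempt → 0% → £0.00
Area rug (5x8) £272.02: home furniture, buyer-exempt → 0% → £0.00
Coat rack £38.99: home furniture, buyer-exempt → 0% → £0.00
Picture frame (8x10) £18.96: everything else → 8.5% → £1.61
Sleeping bag £86.81: sports equipment, buyer-exempt → 0% → £0.00
Subtotal = £575.23; tax = £1.61; total due = £576.84

£576.84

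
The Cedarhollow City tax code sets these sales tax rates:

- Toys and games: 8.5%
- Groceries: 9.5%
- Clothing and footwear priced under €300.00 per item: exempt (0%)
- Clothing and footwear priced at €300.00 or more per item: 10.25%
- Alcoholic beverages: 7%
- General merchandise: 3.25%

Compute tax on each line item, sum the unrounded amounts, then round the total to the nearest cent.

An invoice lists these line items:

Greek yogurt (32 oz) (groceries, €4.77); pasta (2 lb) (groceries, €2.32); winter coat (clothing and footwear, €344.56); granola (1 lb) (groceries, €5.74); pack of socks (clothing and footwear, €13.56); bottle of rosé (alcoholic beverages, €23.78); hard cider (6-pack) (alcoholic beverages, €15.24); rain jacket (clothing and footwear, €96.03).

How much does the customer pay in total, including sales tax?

Greek yogurt (32 oz) €4.77: groceries → 9.5% → €0.45315
Pasta (2 lb) €2.32: groceries → 9.5% → €0.2204
Winter coat €344.56: clothing and footwear, €300.00 or more → 10.25% → €35.3174
Granola (1 lb) €5.74: groceries → 9.5% → €0.5453
Pack of socks €13.56: clothing and footwear, under €300.00 → 0% → €0.00
Bottle of rosé €23.78: alcoholic beverages → 7% → €1.6646
Hard cider (6-pack) €15.24: alcoholic beverages → 7% → €1.0668
Rain jacket €96.03: clothing and footwear, under €300.00 → 0% → €0.00
Subtotal = €506.00; unrounded tax = €39.26765 → €39.27; total due = €545.27

€545.27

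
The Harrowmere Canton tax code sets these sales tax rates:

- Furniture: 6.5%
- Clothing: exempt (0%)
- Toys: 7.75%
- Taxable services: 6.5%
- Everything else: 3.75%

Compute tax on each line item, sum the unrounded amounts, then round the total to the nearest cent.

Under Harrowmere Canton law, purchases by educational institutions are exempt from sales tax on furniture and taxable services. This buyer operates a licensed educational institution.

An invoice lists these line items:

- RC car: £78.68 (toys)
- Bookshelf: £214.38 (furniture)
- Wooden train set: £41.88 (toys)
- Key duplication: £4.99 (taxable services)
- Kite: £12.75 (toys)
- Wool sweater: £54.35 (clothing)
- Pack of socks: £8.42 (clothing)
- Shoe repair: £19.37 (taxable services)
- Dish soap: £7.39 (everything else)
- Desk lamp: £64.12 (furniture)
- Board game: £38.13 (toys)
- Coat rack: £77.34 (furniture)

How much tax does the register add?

£13.56

RC car £78.68: toys → 7.75% → £6.0977
Bookshelf £214.38: furniture, buyer-exempt → 0% → £0.00
Wooden train set £41.88: toys → 7.75% → £3.2457
Key duplication £4.99: taxable services, buyer-exempt → 0% → £0.00
Kite £12.75: toys → 7.75% → £0.988125
Wool sweater £54.35: clothing → 0% → £0.00
Pack of socks £8.42: clothing → 0% → £0.00
Shoe repair £19.37: taxable services, buyer-exempt → 0% → £0.00
Dish soap £7.39: everything else → 3.75% → £0.277125
Desk lamp £64.12: furniture, buyer-exempt → 0% → £0.00
Board game £38.13: toys → 7.75% → £2.955075
Coat rack £77.34: furniture, buyer-exempt → 0% → £0.00
Unrounded tax sum = £13.563725 → £13.56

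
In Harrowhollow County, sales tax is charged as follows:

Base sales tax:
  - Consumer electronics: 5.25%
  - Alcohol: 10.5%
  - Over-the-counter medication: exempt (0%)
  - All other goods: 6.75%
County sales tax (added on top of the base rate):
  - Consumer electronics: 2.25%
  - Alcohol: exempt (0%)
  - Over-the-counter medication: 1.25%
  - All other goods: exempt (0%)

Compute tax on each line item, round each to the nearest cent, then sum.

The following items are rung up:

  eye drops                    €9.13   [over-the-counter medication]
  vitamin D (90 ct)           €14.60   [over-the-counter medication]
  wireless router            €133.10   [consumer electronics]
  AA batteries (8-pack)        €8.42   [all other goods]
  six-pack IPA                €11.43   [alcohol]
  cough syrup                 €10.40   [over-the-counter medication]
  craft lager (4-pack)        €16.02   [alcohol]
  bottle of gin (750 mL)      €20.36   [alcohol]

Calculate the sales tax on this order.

€15.99

Eye drops €9.13: over-the-counter medication → 0% + 1.25% county = 1.25% → €0.11
Vitamin D (90 ct) €14.60: over-the-counter medication → 0% + 1.25% county = 1.25% → €0.18
Wireless router €133.10: consumer electronics → 5.25% + 2.25% county = 7.5% → €9.98
AA batteries (8-pack) €8.42: all other goods → 6.75% + 0% county = 6.75% → €0.57
Six-pack IPA €11.43: alcohol → 10.5% + 0% county = 10.5% → €1.20
Cough syrup €10.40: over-the-counter medication → 0% + 1.25% county = 1.25% → €0.13
Craft lager (4-pack) €16.02: alcohol → 10.5% + 0% county = 10.5% → €1.68
Bottle of gin (750 mL) €20.36: alcohol → 10.5% + 0% county = 10.5% → €2.14
Total tax = €0.11 + €0.18 + €9.98 + €0.57 + €1.20 + €0.13 + €1.68 + €2.14 = €15.99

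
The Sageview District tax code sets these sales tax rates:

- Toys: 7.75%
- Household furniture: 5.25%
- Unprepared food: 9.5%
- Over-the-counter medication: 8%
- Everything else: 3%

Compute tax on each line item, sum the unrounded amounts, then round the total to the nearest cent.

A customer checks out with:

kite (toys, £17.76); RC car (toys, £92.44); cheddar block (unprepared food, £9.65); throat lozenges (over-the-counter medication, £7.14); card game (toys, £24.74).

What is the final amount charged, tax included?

£163.68

Kite £17.76: toys → 7.75% → £1.3764
RC car £92.44: toys → 7.75% → £7.1641
Cheddar block £9.65: unprepared food → 9.5% → £0.91675
Throat lozenges £7.14: over-the-counter medication → 8% → £0.5712
Card game £24.74: toys → 7.75% → £1.91735
Subtotal = £151.73; unrounded tax = £11.9458 → £11.95; total due = £163.68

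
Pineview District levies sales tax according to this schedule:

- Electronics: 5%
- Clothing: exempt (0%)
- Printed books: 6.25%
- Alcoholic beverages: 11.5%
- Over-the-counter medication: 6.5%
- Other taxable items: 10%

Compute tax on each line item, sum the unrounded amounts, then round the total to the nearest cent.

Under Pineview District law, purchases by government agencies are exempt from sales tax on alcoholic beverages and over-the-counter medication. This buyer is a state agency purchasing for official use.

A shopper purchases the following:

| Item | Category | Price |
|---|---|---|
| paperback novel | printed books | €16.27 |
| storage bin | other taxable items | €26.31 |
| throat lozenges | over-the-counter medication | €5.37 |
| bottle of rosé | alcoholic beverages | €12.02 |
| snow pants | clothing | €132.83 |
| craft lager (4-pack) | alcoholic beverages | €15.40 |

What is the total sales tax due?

Paperback novel €16.27: printed books → 6.25% → €1.016875
Storage bin €26.31: other taxable items → 10% → €2.631
Throat lozenges €5.37: over-the-counter medication, buyer-exempt → 0% → €0.00
Bottle of rosé €12.02: alcoholic beverages, buyer-exempt → 0% → €0.00
Snow pants €132.83: clothing → 0% → €0.00
Craft lager (4-pack) €15.40: alcoholic beverages, buyer-exempt → 0% → €0.00
Unrounded tax sum = €3.647875 → €3.65

€3.65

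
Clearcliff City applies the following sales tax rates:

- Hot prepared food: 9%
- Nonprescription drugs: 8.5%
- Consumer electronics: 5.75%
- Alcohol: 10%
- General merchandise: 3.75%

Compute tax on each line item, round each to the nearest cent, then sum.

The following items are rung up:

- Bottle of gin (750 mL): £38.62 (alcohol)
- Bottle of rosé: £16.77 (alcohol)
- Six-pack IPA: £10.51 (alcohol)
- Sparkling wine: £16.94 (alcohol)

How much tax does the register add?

£8.28

Bottle of gin (750 mL) £38.62: alcohol → 10% → £3.86
Bottle of rosé £16.77: alcohol → 10% → £1.68
Six-pack IPA £10.51: alcohol → 10% → £1.05
Sparkling wine £16.94: alcohol → 10% → £1.69
Total tax = £3.86 + £1.68 + £1.05 + £1.69 = £8.28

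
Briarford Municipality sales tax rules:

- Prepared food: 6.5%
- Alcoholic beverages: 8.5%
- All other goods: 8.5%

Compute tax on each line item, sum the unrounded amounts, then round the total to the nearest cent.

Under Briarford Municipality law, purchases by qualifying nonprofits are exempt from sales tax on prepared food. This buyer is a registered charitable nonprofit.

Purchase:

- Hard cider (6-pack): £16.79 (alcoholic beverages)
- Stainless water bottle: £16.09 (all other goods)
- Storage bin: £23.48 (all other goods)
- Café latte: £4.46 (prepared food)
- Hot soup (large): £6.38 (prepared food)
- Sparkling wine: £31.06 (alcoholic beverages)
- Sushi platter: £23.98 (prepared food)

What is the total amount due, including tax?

£129.67

Hard cider (6-pack) £16.79: alcoholic beverages → 8.5% → £1.42715
Stainless water bottle £16.09: all other goods → 8.5% → £1.36765
Storage bin £23.48: all other goods → 8.5% → £1.9958
Café latte £4.46: prepared food, buyer-exempt → 0% → £0.00
Hot soup (large) £6.38: prepared food, buyer-exempt → 0% → £0.00
Sparkling wine £31.06: alcoholic beverages → 8.5% → £2.6401
Sushi platter £23.98: prepared food, buyer-exempt → 0% → £0.00
Subtotal = £122.24; unrounded tax = £7.4307 → £7.43; total due = £129.67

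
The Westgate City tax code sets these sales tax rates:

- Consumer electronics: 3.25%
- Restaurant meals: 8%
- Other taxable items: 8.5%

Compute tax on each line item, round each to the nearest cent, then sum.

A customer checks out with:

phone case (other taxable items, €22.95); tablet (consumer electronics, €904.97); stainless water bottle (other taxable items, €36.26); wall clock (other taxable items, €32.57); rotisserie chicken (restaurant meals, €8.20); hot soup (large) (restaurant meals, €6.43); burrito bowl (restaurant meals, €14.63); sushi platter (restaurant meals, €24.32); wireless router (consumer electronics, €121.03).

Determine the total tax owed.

Phone case €22.95: other taxable items → 8.5% → €1.95
Tablet €904.97: consumer electronics → 3.25% → €29.41
Stainless water bottle €36.26: other taxable items → 8.5% → €3.08
Wall clock €32.57: other taxable items → 8.5% → €2.77
Rotisserie chicken €8.20: restaurant meals → 8% → €0.66
Hot soup (large) €6.43: restaurant meals → 8% → €0.51
Burrito bowl €14.63: restaurant meals → 8% → €1.17
Sushi platter €24.32: restaurant meals → 8% → €1.95
Wireless router €121.03: consumer electronics → 3.25% → €3.93
Total tax = €1.95 + €29.41 + €3.08 + €2.77 + €0.66 + €0.51 + €1.17 + €1.95 + €3.93 = €45.43

€45.43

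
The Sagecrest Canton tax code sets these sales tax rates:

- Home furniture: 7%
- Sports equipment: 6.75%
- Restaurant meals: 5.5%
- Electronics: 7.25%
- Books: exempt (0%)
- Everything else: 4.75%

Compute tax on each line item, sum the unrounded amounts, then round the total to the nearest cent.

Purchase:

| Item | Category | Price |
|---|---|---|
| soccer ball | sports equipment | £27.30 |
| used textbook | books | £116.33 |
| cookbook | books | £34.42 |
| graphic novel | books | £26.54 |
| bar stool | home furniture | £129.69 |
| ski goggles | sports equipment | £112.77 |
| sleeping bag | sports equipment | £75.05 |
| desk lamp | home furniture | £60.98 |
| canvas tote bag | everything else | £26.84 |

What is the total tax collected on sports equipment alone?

Soccer ball £27.30: sports equipment → 6.75% → £1.84275
Ski goggles £112.77: sports equipment → 6.75% → £7.611975
Sleeping bag £75.05: sports equipment → 6.75% → £5.065875
Tax on sports equipment: unrounded sum = £14.5206 → £14.52

£14.52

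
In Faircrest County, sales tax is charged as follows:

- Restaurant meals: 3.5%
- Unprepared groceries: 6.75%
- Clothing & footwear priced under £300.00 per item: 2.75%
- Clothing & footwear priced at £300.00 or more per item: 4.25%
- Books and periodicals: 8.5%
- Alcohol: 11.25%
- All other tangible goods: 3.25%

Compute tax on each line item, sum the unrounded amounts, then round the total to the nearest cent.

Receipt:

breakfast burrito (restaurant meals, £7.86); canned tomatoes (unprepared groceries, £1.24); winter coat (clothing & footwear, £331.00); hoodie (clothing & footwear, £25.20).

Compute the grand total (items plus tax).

£380.42

Breakfast burrito £7.86: restaurant meals → 3.5% → £0.2751
Canned tomatoes £1.24: unprepared groceries → 6.75% → £0.0837
Winter coat £331.00: clothing & footwear, £300.00 or more → 4.25% → £14.0675
Hoodie £25.20: clothing & footwear, under £300.00 → 2.75% → £0.693
Subtotal = £365.30; unrounded tax = £15.1193 → £15.12; total due = £380.42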